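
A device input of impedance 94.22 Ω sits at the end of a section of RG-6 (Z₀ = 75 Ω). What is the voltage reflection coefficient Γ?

Γ = (Z_L − Z_0)/(Z_L + Z_0) = (94.22 − 75)/(94.22 + 75) = 19.22/169.2

Γ = 0.114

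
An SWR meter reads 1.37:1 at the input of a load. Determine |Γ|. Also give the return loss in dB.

|Γ| = (S − 1)/(S + 1) = (1.37 − 1)/(1.37 + 1) = 0.37/2.37
RL = −20·log₁₀|Γ| = −20·log₁₀(0.156)

|Γ| ≈ 0.156; return loss ≈ 16.1 dB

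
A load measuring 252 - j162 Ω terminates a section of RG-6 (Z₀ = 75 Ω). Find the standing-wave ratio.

VSWR ≈ 4.84

Γ = (Z_L − Z_0)/(Z_L + Z_0) = (177 − j162)/(327 − j162)
|Γ| = 240/365 = 0.658
VSWR = (1 + |Γ|)/(1 − |Γ|) = 1.66/0.342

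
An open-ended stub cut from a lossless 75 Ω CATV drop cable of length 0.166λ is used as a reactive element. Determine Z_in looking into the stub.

βl = 2π × 0.166 = 59.8°
tan(βl) = 1.72
For an open-ended stub, Z_in = −jZ_0·cot(βl) = −jZ_0/tan(βl)

Z_in ≈ −j43.7 Ω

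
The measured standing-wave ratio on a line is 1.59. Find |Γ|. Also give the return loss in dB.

|Γ| ≈ 0.228; return loss ≈ 12.8 dB

|Γ| = (S − 1)/(S + 1) = (1.59 − 1)/(1.59 + 1) = 0.59/2.59
RL = −20·log₁₀|Γ| = −20·log₁₀(0.228)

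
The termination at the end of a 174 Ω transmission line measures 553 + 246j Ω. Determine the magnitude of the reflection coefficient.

Γ = (Z_L − Z_0)/(Z_L + Z_0) = (379 + j246)/(727 + j246)
|Γ| = 452/767

|Γ| ≈ 0.589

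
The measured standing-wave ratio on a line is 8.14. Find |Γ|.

|Γ| = (S − 1)/(S + 1) = (8.14 − 1)/(8.14 + 1) = 7.14/9.14

|Γ| ≈ 0.781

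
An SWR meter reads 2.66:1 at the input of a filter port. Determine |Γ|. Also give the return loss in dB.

|Γ| ≈ 0.454; return loss ≈ 6.87 dB

|Γ| = (S − 1)/(S + 1) = (2.66 − 1)/(2.66 + 1) = 1.66/3.66
RL = −20·log₁₀|Γ| = −20·log₁₀(0.454)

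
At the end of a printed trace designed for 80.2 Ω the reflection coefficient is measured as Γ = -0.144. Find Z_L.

Z_L = Z_0·(1 + Γ)/(1 − Γ) = 80.2·(0.856)/(1.14)

Z_L ≈ 60 Ω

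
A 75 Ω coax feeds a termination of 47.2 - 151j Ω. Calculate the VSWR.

Γ = (Z_L − Z_0)/(Z_L + Z_0) = (-27.8 − j151)/(122.2 − j151)
|Γ| = 154/194 = 0.79
VSWR = (1 + |Γ|)/(1 − |Γ|) = 1.79/0.21

VSWR ≈ 8.54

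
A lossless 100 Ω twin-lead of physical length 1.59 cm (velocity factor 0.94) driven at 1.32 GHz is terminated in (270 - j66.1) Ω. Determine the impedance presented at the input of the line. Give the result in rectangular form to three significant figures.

Z_in ≈ 93.1 − j107 Ω

λ = v/f = 0.94·c / 1.32 GHz = 0.214 m
βl = 2π·l/λ = 2π × 0.0744 = 26.8°
tan(βl) = tan(26.8°) = 0.505
Z_in = Z_0·(Z_L + jZ_0·tanβl)/(Z_0 + jZ_L·tanβl)
     = 100·(270 − j15.6)/(133 + j136)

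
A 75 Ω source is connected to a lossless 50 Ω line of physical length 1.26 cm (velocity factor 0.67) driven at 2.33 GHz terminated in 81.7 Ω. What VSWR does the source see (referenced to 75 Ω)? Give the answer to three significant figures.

λ = v/f = 0.67·c / 2.33 GHz = 0.0863 m
βl = 2π·l/λ = 2π × 0.146 = 52.6°
tan(βl) = 1.31
Z_in = Z_0·(Z_L + jZ_0·tanβl)/(Z_0 + jZ_L·tanβl) = 39.8 − j19.6 Ω
Γ_s = (Z_in − Z_s)/(Z_in + Z_s) = (-35.2 − j19.6)/(115 − j19.6), |Γ_s| = 0.346
VSWR = (1 + |Γ_s|)/(1 − |Γ_s|)

VSWR ≈ 2.06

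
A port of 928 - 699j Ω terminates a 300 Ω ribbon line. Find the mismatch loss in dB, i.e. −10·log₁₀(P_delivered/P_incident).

Γ = (628 − j699)/(1228 − j699), |Γ| = 0.665
|Γ|² = 0.442, so P_del/P_inc = 1 − |Γ|² = 0.558
ML = −10·log₁₀(1 − |Γ|²)

mismatch loss ≈ 2.54 dB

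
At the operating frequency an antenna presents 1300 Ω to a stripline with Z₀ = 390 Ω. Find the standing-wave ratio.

Γ = (1300 − 390)/(1300 + 390) = 0.538
VSWR = (1 + 0.538)/(1 − 0.538)

VSWR ≈ 3.33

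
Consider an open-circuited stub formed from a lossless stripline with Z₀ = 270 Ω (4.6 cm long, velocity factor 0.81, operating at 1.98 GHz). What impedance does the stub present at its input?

λ = v/f = 0.81·c / 1.98 GHz = 0.123 m
βl = 2π·l/λ = 2π × 0.375 = 135°
tan(βl) = -1
For an open-circuited stub, Z_in = −jZ_0·cot(βl) = −jZ_0/tan(βl)

Z_in ≈ +j269 Ω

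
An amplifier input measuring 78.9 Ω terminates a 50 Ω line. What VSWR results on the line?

For a purely resistive load, VSWR = R_L/Z_0 or Z_0/R_L (whichever > 1) = 78.9/50

VSWR ≈ 1.58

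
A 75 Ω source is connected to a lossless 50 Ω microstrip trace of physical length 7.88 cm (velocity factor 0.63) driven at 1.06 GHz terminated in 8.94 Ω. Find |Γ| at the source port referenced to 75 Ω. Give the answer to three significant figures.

λ = v/f = 0.63·c / 1.06 GHz = 0.178 m
βl = 2π·l/λ = 2π × 0.442 = 159°
tan(βl) = -0.382
Z_in = Z_0·(Z_L + jZ_0·tanβl)/(Z_0 + jZ_L·tanβl) = 10.2 − j18.4 Ω
Γ_s = (Z_in − Z_s)/(Z_in + Z_s) = (-64.8 − j18.4)/(85.2 − j18.4), |Γ_s| = 0.773

|Γ| ≈ 0.773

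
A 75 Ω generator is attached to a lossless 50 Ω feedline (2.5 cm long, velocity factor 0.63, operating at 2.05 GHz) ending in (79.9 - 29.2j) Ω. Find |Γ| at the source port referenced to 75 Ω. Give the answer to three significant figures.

|Γ| ≈ 0.454

λ = v/f = 0.63·c / 2.05 GHz = 0.0922 m
βl = 2π·l/λ = 2π × 0.271 = 97.6°
tan(βl) = -7.48
Z_in = Z_0·(Z_L + jZ_0·tanβl)/(Z_0 + jZ_L·tanβl) = 29.5 + j15 Ω
Γ_s = (Z_in − Z_s)/(Z_in + Z_s) = (-45.5 + j15)/(105 + j15), |Γ_s| = 0.454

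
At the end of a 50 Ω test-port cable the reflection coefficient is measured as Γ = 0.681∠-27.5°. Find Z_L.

Z_L = Z_0·(1 + Γ)/(1 − Γ) = 50·(1.6 − j0.314)/(0.396 + j0.314)

Z_L ≈ 105 − j123 Ω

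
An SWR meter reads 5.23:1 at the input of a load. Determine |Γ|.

|Γ| = (S − 1)/(S + 1) = (5.23 − 1)/(5.23 + 1) = 4.23/6.23

|Γ| ≈ 0.679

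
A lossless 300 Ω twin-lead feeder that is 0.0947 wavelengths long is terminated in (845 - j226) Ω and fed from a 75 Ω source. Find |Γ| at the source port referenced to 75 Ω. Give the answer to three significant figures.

|Γ| ≈ 0.777

βl = 2π × 0.0947 = 34.1°
tan(βl) = 0.677
Z_in = Z_0·(Z_L + jZ_0·tanβl)/(Z_0 + jZ_L·tanβl) = 208 − j278 Ω
Γ_s = (Z_in − Z_s)/(Z_in + Z_s) = (133 − j278)/(283 − j278), |Γ_s| = 0.777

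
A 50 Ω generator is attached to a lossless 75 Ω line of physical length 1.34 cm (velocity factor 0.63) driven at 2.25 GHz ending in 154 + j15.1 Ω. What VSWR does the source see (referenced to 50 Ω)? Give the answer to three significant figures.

VSWR ≈ 2.09

λ = v/f = 0.63·c / 2.25 GHz = 0.084 m
βl = 2π·l/λ = 2π × 0.16 = 57.4°
tan(βl) = 1.57
Z_in = Z_0·(Z_L + jZ_0·tanβl)/(Z_0 + jZ_L·tanβl) = 49.2 − j37.4 Ω
Γ_s = (Z_in − Z_s)/(Z_in + Z_s) = (-0.801 − j37.4)/(99.2 − j37.4), |Γ_s| = 0.353
VSWR = (1 + |Γ_s|)/(1 − |Γ_s|)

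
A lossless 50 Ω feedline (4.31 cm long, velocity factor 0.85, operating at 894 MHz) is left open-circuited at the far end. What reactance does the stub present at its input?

λ = v/f = 0.85·c / 894 MHz = 0.285 m
βl = 2π·l/λ = 2π × 0.151 = 54.4°
tan(βl) = 1.4
For an open-circuited stub, Z_in = −jZ_0·cot(βl) = −jZ_0/tan(βl)

X_in ≈ -35.8 Ω (capacitive)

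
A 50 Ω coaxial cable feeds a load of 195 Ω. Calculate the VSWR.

For a purely resistive load, VSWR = R_L/Z_0 or Z_0/R_L (whichever > 1) = 195/50

VSWR ≈ 3.9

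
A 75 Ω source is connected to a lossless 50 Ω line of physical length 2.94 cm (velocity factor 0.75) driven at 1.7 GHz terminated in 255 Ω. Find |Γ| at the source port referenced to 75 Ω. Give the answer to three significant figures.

λ = v/f = 0.75·c / 1.7 GHz = 0.132 m
βl = 2π·l/λ = 2π × 0.222 = 80°
tan(βl) = 5.65
Z_in = Z_0·(Z_L + jZ_0·tanβl)/(Z_0 + jZ_L·tanβl) = 10.1 − j8.49 Ω
Γ_s = (Z_in − Z_s)/(Z_in + Z_s) = (-64.9 − j8.49)/(85.1 − j8.49), |Γ_s| = 0.765

|Γ| ≈ 0.765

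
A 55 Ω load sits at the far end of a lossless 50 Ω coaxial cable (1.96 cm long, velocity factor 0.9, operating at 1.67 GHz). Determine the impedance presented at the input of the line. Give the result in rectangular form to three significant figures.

λ = v/f = 0.9·c / 1.67 GHz = 0.162 m
βl = 2π·l/λ = 2π × 0.121 = 43.6°
tan(βl) = tan(43.6°) = 0.954
Z_in = Z_0·(Z_L + jZ_0·tanβl)/(Z_0 + jZ_L·tanβl)
     = 50·(55 + j47.7)/(50 + j52.5)

Z_in ≈ 50 − j4.77 Ω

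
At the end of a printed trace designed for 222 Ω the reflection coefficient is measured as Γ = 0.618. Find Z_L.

Z_L ≈ 940 Ω

Z_L = Z_0·(1 + Γ)/(1 − Γ) = 222·(1.62)/(0.382)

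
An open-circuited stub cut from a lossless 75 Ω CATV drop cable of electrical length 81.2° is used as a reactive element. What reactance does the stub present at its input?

X_in ≈ -11.6 Ω (capacitive)

tan(βl) = 6.46
For an open-circuited stub, Z_in = −jZ_0·cot(βl) = −jZ_0/tan(βl)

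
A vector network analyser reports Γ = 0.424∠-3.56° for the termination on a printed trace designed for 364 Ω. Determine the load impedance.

Z_L ≈ 895 − j57.5 Ω

Z_L = Z_0·(1 + Γ)/(1 − Γ) = 364·(1.42 − j0.0263)/(0.577 + j0.0263)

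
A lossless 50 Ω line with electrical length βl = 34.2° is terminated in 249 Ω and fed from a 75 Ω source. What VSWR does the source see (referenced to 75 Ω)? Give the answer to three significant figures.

tan(βl) = 0.68
Z_in = Z_0·(Z_L + jZ_0·tanβl)/(Z_0 + jZ_L·tanβl) = 29.2 − j64.9 Ω
Γ_s = (Z_in − Z_s)/(Z_in + Z_s) = (-45.8 − j64.9)/(104 − j64.9), |Γ_s| = 0.647
VSWR = (1 + |Γ_s|)/(1 − |Γ_s|)

VSWR ≈ 4.67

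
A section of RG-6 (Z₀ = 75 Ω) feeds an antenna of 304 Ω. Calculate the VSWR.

VSWR ≈ 4.05

Γ = (304 − 75)/(304 + 75) = 0.604
VSWR = (1 + 0.604)/(1 − 0.604)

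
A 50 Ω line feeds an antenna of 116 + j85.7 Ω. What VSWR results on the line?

VSWR ≈ 3.75

Γ = (Z_L − Z_0)/(Z_L + Z_0) = (66 + j85.7)/(166 + j85.7)
|Γ| = 108/187 = 0.579
VSWR = (1 + |Γ|)/(1 − |Γ|) = 1.58/0.421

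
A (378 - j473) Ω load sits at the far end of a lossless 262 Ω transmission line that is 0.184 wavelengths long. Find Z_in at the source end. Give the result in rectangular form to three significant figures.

Z_in ≈ 63.3 − j16.7 Ω

βl = 2π × 0.184 = 66.2°
tan(βl) = tan(66.2°) = 2.27
Z_in = Z_0·(Z_L + jZ_0·tanβl)/(Z_0 + jZ_L·tanβl)
     = 262·(378 + j122)/(1340 + j859)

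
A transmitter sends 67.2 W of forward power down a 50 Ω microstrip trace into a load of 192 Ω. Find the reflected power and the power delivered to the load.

P_reflected ≈ 23.1 W; P_delivered ≈ 44.1 W

Γ = (192 − 50)/(192 + 50) = 0.587
|Γ|² = 0.344
P_refl = |Γ|²·P_inc = 23.1 W, P_del = (1 − |Γ|²)·P_inc = 44.1 W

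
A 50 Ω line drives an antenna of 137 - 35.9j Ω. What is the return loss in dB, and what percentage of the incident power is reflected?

RL ≈ 6.12 dB; 24.4% of incident power reflected

Γ = (87 − j35.9)/(187 − j35.9), |Γ| = 0.494
RL = −20·log₁₀(0.494) = 6.12 dB
P_refl/P_inc = |Γ|² = 0.244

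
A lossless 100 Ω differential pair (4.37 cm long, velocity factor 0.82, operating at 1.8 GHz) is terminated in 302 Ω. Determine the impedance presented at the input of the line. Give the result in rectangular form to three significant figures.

λ = v/f = 0.82·c / 1.8 GHz = 0.137 m
βl = 2π·l/λ = 2π × 0.32 = 115°
tan(βl) = tan(115°) = -2.13
Z_in = Z_0·(Z_L + jZ_0·tanβl)/(Z_0 + jZ_L·tanβl)
     = 100·(302 − j213)/(100 − j644)

Z_in ≈ 39.4 + j40.7 Ω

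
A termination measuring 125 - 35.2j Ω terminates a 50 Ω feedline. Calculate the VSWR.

VSWR ≈ 2.73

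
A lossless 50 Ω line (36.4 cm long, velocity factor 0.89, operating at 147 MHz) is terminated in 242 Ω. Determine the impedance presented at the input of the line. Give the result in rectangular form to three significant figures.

Z_in ≈ 11.4 − j15.4 Ω

λ = v/f = 0.89·c / 147 MHz = 1.82 m
βl = 2π·l/λ = 2π × 0.2 = 72.1°
tan(βl) = tan(72.1°) = 3.1
Z_in = Z_0·(Z_L + jZ_0·tanβl)/(Z_0 + jZ_L·tanβl)
     = 50·(242 + j155)/(50 + j751)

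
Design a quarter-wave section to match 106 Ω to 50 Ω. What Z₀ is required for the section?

Z_qwt ≈ 72.8 Ω

Z_qwt = √(Z_0·R_L) = √(50 × 106) = √5300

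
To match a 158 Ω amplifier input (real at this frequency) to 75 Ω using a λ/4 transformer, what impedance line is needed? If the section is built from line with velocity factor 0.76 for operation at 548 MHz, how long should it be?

Z_qwt ≈ 109 Ω; length ≈ 10.4 cm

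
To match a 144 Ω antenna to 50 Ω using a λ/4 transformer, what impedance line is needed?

Z_qwt ≈ 84.9 Ω

Z_qwt = √(Z_0·R_L) = √(50 × 144) = √7200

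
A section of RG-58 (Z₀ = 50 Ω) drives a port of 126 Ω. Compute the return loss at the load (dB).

RL ≈ 7.29 dB

Γ = (126 − 50)/(126 + 50) = 0.432
RL = −20·log₁₀|Γ| = −20·log₁₀(0.432)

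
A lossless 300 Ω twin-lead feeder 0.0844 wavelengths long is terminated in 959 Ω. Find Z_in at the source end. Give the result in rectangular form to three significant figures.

βl = 2π × 0.0844 = 30.4°
tan(βl) = tan(30.4°) = 0.586
Z_in = Z_0·(Z_L + jZ_0·tanβl)/(Z_0 + jZ_L·tanβl)
     = 300·(959 + j176)/(300 + j562)

Z_in ≈ 286 − j359 Ω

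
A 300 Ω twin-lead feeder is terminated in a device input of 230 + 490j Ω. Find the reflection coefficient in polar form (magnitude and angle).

Γ = (Z_L − Z_0)/(Z_L + Z_0) = (-70 + j490)/(530 + j490)
|Γ| = 495/722 = 0.686

Γ ≈ 0.686 ∠ 55.4°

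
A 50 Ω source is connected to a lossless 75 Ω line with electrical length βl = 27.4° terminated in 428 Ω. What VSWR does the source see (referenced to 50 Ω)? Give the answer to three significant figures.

VSWR ≈ 7.57

tan(βl) = 0.518
Z_in = Z_0·(Z_L + jZ_0·tanβl)/(Z_0 + jZ_L·tanβl) = 55.7 − j126 Ω
Γ_s = (Z_in − Z_s)/(Z_in + Z_s) = (5.69 − j126)/(106 − j126), |Γ_s| = 0.767
VSWR = (1 + |Γ_s|)/(1 − |Γ_s|)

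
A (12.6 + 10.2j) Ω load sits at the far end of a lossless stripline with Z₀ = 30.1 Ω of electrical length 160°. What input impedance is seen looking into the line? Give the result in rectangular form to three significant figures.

Z_in ≈ 11.1 + j0.833 Ω

tan(βl) = tan(160°) = -0.364
Z_in = Z_0·(Z_L + jZ_0·tanβl)/(Z_0 + jZ_L·tanβl)
     = 30.1·(12.6 − j0.756)/(33.8 − j4.59)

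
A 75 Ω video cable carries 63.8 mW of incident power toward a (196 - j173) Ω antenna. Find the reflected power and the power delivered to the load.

P_reflected ≈ 27.5 mW; P_delivered ≈ 36.3 mW

|Γ| = |(121 − j173)/(271 − j173)| = 0.657
|Γ|² = 0.431
P_refl = |Γ|²·P_inc = 27.5 mW, P_del = (1 − |Γ|²)·P_inc = 36.3 mW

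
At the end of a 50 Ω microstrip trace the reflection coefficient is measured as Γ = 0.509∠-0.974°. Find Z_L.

Z_L = Z_0·(1 + Γ)/(1 − Γ) = 50·(1.51 − j0.00865)/(0.491 + j0.00865)

Z_L ≈ 154 − j3.59 Ω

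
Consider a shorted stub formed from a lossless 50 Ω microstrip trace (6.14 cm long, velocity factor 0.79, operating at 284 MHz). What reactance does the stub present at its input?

X_in ≈ 24.9 Ω (inductive)

λ = v/f = 0.79·c / 284 MHz = 0.835 m
βl = 2π·l/λ = 2π × 0.0736 = 26.5°
tan(βl) = 0.498
For a shorted stub, Z_in = jZ_0·tan(βl)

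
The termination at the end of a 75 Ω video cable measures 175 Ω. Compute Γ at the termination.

Γ = 0.4

Γ = (Z_L − Z_0)/(Z_L + Z_0) = (175 − 75)/(175 + 75) = 100/250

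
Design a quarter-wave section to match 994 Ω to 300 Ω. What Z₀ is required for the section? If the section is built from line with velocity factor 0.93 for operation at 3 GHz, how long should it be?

Z_qwt = √(Z_0·R_L) = √(300 × 994) = √298200
λ = 0.93·c/f = 0.093 m, so l = λ/4 = 0.0232 m

Z_qwt ≈ 546 Ω; length ≈ 2.33 cm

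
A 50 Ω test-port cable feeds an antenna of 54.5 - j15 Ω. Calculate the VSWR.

VSWR ≈ 1.35

Γ = (Z_L − Z_0)/(Z_L + Z_0) = (4.5 − j15)/(104.5 − j15)
|Γ| = 15.7/106 = 0.148
VSWR = (1 + |Γ|)/(1 − |Γ|) = 1.15/0.852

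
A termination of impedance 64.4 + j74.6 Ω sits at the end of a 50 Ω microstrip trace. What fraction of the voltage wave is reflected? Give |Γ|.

|Γ| ≈ 0.556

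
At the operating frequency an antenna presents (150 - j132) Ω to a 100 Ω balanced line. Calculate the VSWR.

Γ = (Z_L − Z_0)/(Z_L + Z_0) = (50 − j132)/(250 − j132)
|Γ| = 141/283 = 0.499
VSWR = (1 + |Γ|)/(1 − |Γ|) = 1.5/0.501

VSWR ≈ 2.99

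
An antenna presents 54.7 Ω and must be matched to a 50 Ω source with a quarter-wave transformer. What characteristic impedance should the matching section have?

Z_qwt ≈ 52.3 Ω

Z_qwt = √(Z_0·R_L) = √(50 × 54.7) = √2735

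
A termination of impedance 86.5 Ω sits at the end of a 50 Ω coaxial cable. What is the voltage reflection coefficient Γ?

Γ = 0.267

Γ = (Z_L − Z_0)/(Z_L + Z_0) = (86.5 − 50)/(86.5 + 50) = 36.5/136.5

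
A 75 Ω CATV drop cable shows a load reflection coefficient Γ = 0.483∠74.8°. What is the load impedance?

Z_L = Z_0·(1 + Γ)/(1 − Γ) = 75·(1.13 + j0.466)/(0.873 − j0.466)

Z_L ≈ 58.7 + j71.3 Ω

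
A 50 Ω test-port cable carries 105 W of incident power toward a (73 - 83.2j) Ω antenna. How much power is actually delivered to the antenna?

|Γ| = |(23 − j83.2)/(123 − j83.2)| = 0.581
|Γ|² = 0.338
P_refl = |Γ|²·P_inc = 35.5 W, P_del = (1 − |Γ|²)·P_inc = 69.5 W

P_delivered ≈ 69.5 W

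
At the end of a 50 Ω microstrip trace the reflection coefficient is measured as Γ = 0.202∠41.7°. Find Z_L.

Z_L ≈ 64.9 + j18.2 Ω

Z_L = Z_0·(1 + Γ)/(1 − Γ) = 50·(1.15 + j0.134)/(0.849 − j0.134)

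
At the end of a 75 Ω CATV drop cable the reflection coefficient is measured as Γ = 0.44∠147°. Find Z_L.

Z_L ≈ 31.3 + j18.6 Ω

Z_L = Z_0·(1 + Γ)/(1 − Γ) = 75·(0.631 + j0.24)/(1.37 − j0.24)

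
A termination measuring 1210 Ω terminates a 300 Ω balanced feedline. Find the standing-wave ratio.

VSWR ≈ 4.03

For a purely resistive load, VSWR = R_L/Z_0 or Z_0/R_L (whichever > 1) = 1210/300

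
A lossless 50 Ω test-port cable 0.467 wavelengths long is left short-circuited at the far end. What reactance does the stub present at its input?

βl = 2π × 0.467 = 168°
tan(βl) = -0.21
For a short-circuited stub, Z_in = jZ_0·tan(βl)

X_in ≈ -10.5 Ω (capacitive)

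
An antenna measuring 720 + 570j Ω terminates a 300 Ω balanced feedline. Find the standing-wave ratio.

VSWR ≈ 4.08

Γ = (Z_L − Z_0)/(Z_L + Z_0) = (420 + j570)/(1020 + j570)
|Γ| = 708/1170 = 0.606
VSWR = (1 + |Γ|)/(1 − |Γ|) = 1.61/0.394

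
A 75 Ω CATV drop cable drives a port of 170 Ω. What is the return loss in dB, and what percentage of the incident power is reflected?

Γ = (170 − 75)/(170 + 75) = 0.388
RL = −20·log₁₀(0.388) = 8.23 dB
P_refl/P_inc = |Γ|² = 0.15

RL ≈ 8.23 dB; 15% of incident power reflected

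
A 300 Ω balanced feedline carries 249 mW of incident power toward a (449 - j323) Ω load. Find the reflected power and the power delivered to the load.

P_reflected ≈ 47.4 mW; P_delivered ≈ 202 mW

|Γ| = |(149 − j323)/(749 − j323)| = 0.436
|Γ|² = 0.19
P_refl = |Γ|²·P_inc = 47.4 mW, P_del = (1 − |Γ|²)·P_inc = 202 mW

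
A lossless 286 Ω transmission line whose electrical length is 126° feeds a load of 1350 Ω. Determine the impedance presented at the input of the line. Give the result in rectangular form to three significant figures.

Z_in ≈ 90.4 + j194 Ω

tan(βl) = tan(126°) = -1.38
Z_in = Z_0·(Z_L + jZ_0·tanβl)/(Z_0 + jZ_L·tanβl)
     = 286·(1350 − j394)/(286 − j1860)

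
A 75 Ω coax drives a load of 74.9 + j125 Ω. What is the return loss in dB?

Γ = (-0.1 + j125)/(149.9 + j125), |Γ| = 0.64
RL = −20·log₁₀|Γ| = −20·log₁₀(0.64)

RL ≈ 3.87 dB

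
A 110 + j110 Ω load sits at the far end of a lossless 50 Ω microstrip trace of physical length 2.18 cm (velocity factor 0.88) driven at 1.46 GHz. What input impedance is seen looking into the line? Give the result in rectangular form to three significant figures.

λ = v/f = 0.88·c / 1.46 GHz = 0.181 m
βl = 2π·l/λ = 2π × 0.121 = 43.4°
tan(βl) = tan(43.4°) = 0.946
Z_in = Z_0·(Z_L + jZ_0·tanβl)/(Z_0 + jZ_L·tanβl)
     = 50·(110 + j157)/(-54 + j104)

Z_in ≈ 37.9 − j72.6 Ω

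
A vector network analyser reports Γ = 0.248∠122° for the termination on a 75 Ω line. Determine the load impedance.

Z_L ≈ 53.1 + j23.8 Ω

Z_L = Z_0·(1 + Γ)/(1 − Γ) = 75·(0.869 + j0.21)/(1.13 − j0.21)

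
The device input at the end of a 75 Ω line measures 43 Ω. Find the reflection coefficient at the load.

Γ = (Z_L − Z_0)/(Z_L + Z_0) = (43 − 75)/(43 + 75) = -32/118

Γ = -0.271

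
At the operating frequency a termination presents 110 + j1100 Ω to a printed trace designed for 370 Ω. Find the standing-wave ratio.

VSWR ≈ 33.4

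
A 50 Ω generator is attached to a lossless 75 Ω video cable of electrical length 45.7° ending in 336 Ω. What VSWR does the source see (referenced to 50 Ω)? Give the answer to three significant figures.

tan(βl) = 1.02
Z_in = Z_0·(Z_L + jZ_0·tanβl)/(Z_0 + jZ_L·tanβl) = 31.2 − j66.4 Ω
Γ_s = (Z_in − Z_s)/(Z_in + Z_s) = (-18.8 − j66.4)/(81.2 − j66.4), |Γ_s| = 0.658
VSWR = (1 + |Γ_s|)/(1 − |Γ_s|)

VSWR ≈ 4.85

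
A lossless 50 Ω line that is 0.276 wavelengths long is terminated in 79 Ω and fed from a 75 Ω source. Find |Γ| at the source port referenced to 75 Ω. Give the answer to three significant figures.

|Γ| ≈ 0.402

βl = 2π × 0.276 = 99.4°
tan(βl) = -6.07
Z_in = Z_0·(Z_L + jZ_0·tanβl)/(Z_0 + jZ_L·tanβl) = 32.2 + j4.89 Ω
Γ_s = (Z_in − Z_s)/(Z_in + Z_s) = (-42.8 + j4.89)/(107 + j4.89), |Γ_s| = 0.402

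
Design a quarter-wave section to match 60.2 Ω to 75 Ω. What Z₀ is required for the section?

Z_qwt ≈ 67.2 Ω

Z_qwt = √(Z_0·R_L) = √(75 × 60.2) = √4515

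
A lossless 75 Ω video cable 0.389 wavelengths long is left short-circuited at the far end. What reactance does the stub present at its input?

βl = 2π × 0.389 = 140°
tan(βl) = -0.838
For a short-circuited stub, Z_in = jZ_0·tan(βl)

X_in ≈ -62.8 Ω (capacitive)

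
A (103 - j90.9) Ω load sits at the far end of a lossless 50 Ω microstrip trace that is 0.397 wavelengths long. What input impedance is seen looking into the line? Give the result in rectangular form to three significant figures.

Z_in ≈ 63.1 + j81.3 Ω

βl = 2π × 0.397 = 143°
tan(βl) = tan(143°) = -0.756
Z_in = Z_0·(Z_L + jZ_0·tanβl)/(Z_0 + jZ_L·tanβl)
     = 50·(103 − j129)/(-18.7 − j77.8)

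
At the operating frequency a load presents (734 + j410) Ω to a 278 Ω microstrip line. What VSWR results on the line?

Γ = (Z_L − Z_0)/(Z_L + Z_0) = (456 + j410)/(1012 + j410)
|Γ| = 613/1090 = 0.562
VSWR = (1 + |Γ|)/(1 − |Γ|) = 1.56/0.438

VSWR ≈ 3.56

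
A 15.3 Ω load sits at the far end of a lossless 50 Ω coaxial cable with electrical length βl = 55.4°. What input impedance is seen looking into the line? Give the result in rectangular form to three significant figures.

tan(βl) = tan(55.4°) = 1.45
Z_in = Z_0·(Z_L + jZ_0·tanβl)/(Z_0 + jZ_L·tanβl)
     = 50·(15.3 + j72.5)/(50 + j22.2)

Z_in ≈ 39.6 + j54.9 Ω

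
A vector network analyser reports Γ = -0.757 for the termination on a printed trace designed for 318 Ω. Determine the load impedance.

Z_L ≈ 44 Ω

Z_L = Z_0·(1 + Γ)/(1 − Γ) = 318·(0.243)/(1.76)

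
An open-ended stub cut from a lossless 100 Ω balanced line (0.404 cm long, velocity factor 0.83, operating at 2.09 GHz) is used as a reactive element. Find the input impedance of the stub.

Z_in ≈ −j462 Ω

λ = v/f = 0.83·c / 2.09 GHz = 0.119 m
βl = 2π·l/λ = 2π × 0.0339 = 12.2°
tan(βl) = 0.216
For an open-ended stub, Z_in = −jZ_0·cot(βl) = −jZ_0/tan(βl)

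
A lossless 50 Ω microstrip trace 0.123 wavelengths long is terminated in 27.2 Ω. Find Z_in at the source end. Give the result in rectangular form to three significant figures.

βl = 2π × 0.123 = 44.3°
tan(βl) = tan(44.3°) = 0.975
Z_in = Z_0·(Z_L + jZ_0·tanβl)/(Z_0 + jZ_L·tanβl)
     = 50·(27.2 + j48.8)/(50 + j26.5)

Z_in ≈ 41.4 + j26.8 Ω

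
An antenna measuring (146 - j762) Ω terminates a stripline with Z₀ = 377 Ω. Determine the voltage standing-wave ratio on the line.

Γ = (Z_L − Z_0)/(Z_L + Z_0) = (-231 − j762)/(523 − j762)
|Γ| = 796/924 = 0.862
VSWR = (1 + |Γ|)/(1 − |Γ|) = 1.86/0.138

VSWR ≈ 13.4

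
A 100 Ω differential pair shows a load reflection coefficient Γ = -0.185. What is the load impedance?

Z_L = Z_0·(1 + Γ)/(1 − Γ) = 100·(0.815)/(1.19)

Z_L ≈ 68.8 Ω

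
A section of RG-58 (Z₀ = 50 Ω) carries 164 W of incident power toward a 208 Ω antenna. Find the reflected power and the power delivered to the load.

P_reflected ≈ 61.5 W; P_delivered ≈ 102 W

Γ = (208 − 50)/(208 + 50) = 0.612
|Γ|² = 0.375
P_refl = |Γ|²·P_inc = 61.5 W, P_del = (1 − |Γ|²)·P_inc = 102 W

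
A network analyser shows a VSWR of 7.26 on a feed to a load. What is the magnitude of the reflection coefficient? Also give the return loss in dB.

|Γ| ≈ 0.758; return loss ≈ 2.41 dB

|Γ| = (S − 1)/(S + 1) = (7.26 − 1)/(7.26 + 1) = 6.26/8.26
RL = −20·log₁₀|Γ| = −20·log₁₀(0.758)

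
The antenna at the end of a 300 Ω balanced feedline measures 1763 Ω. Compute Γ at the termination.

Γ = 0.709

Γ = (Z_L − Z_0)/(Z_L + Z_0) = (1763 − 300)/(1763 + 300) = 1463/2063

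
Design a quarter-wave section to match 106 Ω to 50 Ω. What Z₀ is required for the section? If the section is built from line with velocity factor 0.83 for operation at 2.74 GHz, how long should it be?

Z_qwt ≈ 72.8 Ω; length ≈ 2.27 cm

Z_qwt = √(Z_0·R_L) = √(50 × 106) = √5300
λ = 0.83·c/f = 0.0909 m, so l = λ/4 = 0.0227 m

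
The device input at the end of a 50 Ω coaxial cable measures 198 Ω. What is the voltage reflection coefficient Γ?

Γ = 0.597

Γ = (Z_L − Z_0)/(Z_L + Z_0) = (198 − 50)/(198 + 50) = 148/248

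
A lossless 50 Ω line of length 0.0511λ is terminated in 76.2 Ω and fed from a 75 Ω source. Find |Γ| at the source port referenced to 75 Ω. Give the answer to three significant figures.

|Γ| ≈ 0.133

βl = 2π × 0.0511 = 18.4°
tan(βl) = 0.333
Z_in = Z_0·(Z_L + jZ_0·tanβl)/(Z_0 + jZ_L·tanβl) = 67.3 − j17.5 Ω
Γ_s = (Z_in − Z_s)/(Z_in + Z_s) = (-7.67 − j17.5)/(142 − j17.5), |Γ_s| = 0.133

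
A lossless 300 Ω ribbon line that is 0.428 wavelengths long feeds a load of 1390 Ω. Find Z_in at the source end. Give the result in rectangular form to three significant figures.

βl = 2π × 0.428 = 154°
tan(βl) = tan(154°) = -0.486
Z_in = Z_0·(Z_L + jZ_0·tanβl)/(Z_0 + jZ_L·tanβl)
     = 300·(1390 − j146)/(300 − j676)

Z_in ≈ 283 + j492 Ω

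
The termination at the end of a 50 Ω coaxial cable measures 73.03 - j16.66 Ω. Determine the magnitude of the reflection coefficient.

Γ = (Z_L − Z_0)/(Z_L + Z_0) = (23.03 − j16.66)/(123 − j16.66)
|Γ| = 28.4/124

|Γ| ≈ 0.229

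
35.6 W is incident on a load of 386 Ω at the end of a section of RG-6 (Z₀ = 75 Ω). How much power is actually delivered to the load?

P_delivered ≈ 19.4 W

Γ = (386 − 75)/(386 + 75) = 0.675
|Γ|² = 0.455
P_refl = |Γ|²·P_inc = 16.2 W, P_del = (1 − |Γ|²)·P_inc = 19.4 W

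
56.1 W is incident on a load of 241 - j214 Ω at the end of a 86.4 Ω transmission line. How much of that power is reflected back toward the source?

P_reflected ≈ 25.6 W

|Γ| = |(154.6 − j214)/(327.4 − j214)| = 0.675
|Γ|² = 0.456
P_refl = |Γ|²·P_inc = 25.6 W, P_del = (1 − |Γ|²)·P_inc = 30.5 W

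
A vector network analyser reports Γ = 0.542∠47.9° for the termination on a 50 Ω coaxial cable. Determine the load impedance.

Z_L ≈ 62.3 + j70.9 Ω

Z_L = Z_0·(1 + Γ)/(1 − Γ) = 50·(1.36 + j0.402)/(0.637 − j0.402)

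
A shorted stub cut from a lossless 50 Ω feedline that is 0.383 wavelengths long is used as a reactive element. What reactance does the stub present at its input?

X_in ≈ -45.2 Ω (capacitive)

βl = 2π × 0.383 = 138°
tan(βl) = -0.904
For a shorted stub, Z_in = jZ_0·tan(βl)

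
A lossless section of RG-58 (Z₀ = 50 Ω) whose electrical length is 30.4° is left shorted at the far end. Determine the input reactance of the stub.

tan(βl) = 0.587
For a shorted stub, Z_in = jZ_0·tan(βl)

X_in ≈ 29.3 Ω (inductive)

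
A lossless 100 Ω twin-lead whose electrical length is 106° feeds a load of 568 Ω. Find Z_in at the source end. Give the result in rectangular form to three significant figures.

tan(βl) = tan(106°) = -3.49
Z_in = Z_0·(Z_L + jZ_0·tanβl)/(Z_0 + jZ_L·tanβl)
     = 100·(568 − j349)/(100 − j1980)

Z_in ≈ 19 + j27.7 Ω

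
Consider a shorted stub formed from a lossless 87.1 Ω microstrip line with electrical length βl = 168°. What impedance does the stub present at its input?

Z_in ≈ −j18.5 Ω

tan(βl) = -0.213
For a shorted stub, Z_in = jZ_0·tan(βl)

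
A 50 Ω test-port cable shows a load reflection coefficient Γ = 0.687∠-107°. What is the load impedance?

Z_L = Z_0·(1 + Γ)/(1 − Γ) = 50·(0.799 − j0.657)/(1.2 + j0.657)

Z_L ≈ 14.1 − j35.1 Ω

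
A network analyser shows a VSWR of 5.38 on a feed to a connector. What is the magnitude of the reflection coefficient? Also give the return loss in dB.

|Γ| ≈ 0.687; return loss ≈ 3.27 dB

|Γ| = (S − 1)/(S + 1) = (5.38 − 1)/(5.38 + 1) = 4.38/6.38
RL = −20·log₁₀|Γ| = −20·log₁₀(0.687)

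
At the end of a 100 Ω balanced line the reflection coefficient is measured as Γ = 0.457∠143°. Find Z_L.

Z_L ≈ 40.8 + j28.4 Ω

Z_L = Z_0·(1 + Γ)/(1 − Γ) = 100·(0.635 + j0.275)/(1.36 − j0.275)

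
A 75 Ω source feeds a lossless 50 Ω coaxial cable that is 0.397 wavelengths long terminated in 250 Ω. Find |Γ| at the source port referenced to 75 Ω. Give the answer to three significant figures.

βl = 2π × 0.397 = 143°
tan(βl) = -0.756
Z_in = Z_0·(Z_L + jZ_0·tanβl)/(Z_0 + jZ_L·tanβl) = 25.7 + j59.4 Ω
Γ_s = (Z_in − Z_s)/(Z_in + Z_s) = (-49.3 + j59.4)/(101 + j59.4), |Γ_s| = 0.66

|Γ| ≈ 0.66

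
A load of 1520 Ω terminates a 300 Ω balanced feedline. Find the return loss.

Γ = (1520 − 300)/(1520 + 300) = 0.67
RL = −20·log₁₀|Γ| = −20·log₁₀(0.67)

RL ≈ 3.47 dB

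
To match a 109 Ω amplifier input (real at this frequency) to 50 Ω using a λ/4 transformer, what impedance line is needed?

Z_qwt ≈ 73.8 Ω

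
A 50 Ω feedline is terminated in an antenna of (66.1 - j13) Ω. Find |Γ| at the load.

|Γ| ≈ 0.177

Γ = (Z_L − Z_0)/(Z_L + Z_0) = (16.1 − j13)/(116.1 − j13)
|Γ| = 20.7/117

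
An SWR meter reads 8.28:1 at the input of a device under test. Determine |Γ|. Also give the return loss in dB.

|Γ| ≈ 0.784; return loss ≈ 2.11 dB

|Γ| = (S − 1)/(S + 1) = (8.28 − 1)/(8.28 + 1) = 7.28/9.28
RL = −20·log₁₀|Γ| = −20·log₁₀(0.784)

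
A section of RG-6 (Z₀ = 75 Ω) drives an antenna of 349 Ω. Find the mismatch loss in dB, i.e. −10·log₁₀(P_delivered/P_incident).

mismatch loss ≈ 2.35 dB

Γ = (349 − 75)/(349 + 75) = 0.646
|Γ|² = 0.418, so P_del/P_inc = 1 − |Γ|² = 0.582
ML = −10·log₁₀(1 − |Γ|²)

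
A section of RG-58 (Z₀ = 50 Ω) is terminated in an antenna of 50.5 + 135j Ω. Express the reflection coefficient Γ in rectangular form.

Γ ≈ 0.645 + j0.477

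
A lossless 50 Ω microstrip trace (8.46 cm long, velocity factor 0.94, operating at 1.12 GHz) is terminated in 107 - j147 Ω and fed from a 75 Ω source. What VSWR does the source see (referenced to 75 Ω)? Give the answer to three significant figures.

λ = v/f = 0.94·c / 1.12 GHz = 0.252 m
βl = 2π·l/λ = 2π × 0.336 = 121°
tan(βl) = -1.67
Z_in = Z_0·(Z_L + jZ_0·tanβl)/(Z_0 + jZ_L·tanβl) = 14.5 + j45.8 Ω
Γ_s = (Z_in − Z_s)/(Z_in + Z_s) = (-60.5 + j45.8)/(89.5 + j45.8), |Γ_s| = 0.755
VSWR = (1 + |Γ_s|)/(1 − |Γ_s|)

VSWR ≈ 7.17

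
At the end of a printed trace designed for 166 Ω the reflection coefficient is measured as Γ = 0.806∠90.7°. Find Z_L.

Z_L ≈ 34.8 + j160 Ω

Z_L = Z_0·(1 + Γ)/(1 − Γ) = 166·(0.99 + j0.806)/(1.01 − j0.806)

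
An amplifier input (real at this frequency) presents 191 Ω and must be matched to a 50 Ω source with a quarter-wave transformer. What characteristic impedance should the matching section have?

Z_qwt = √(Z_0·R_L) = √(50 × 191) = √9550

Z_qwt ≈ 97.7 Ω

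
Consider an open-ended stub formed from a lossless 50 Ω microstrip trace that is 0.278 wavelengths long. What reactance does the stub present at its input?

X_in ≈ 8.89 Ω (inductive)

βl = 2π × 0.278 = 100°
tan(βl) = -5.63
For an open-ended stub, Z_in = −jZ_0·cot(βl) = −jZ_0/tan(βl)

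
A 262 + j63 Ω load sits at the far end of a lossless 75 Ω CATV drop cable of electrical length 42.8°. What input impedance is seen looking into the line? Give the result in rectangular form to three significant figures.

tan(βl) = tan(42.8°) = 0.926
Z_in = Z_0·(Z_L + jZ_0·tanβl)/(Z_0 + jZ_L·tanβl)
     = 75·(262 + j132)/(16.7 + j243)

Z_in ≈ 46.3 − j77.8 Ω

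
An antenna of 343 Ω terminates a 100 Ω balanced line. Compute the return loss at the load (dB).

RL ≈ 5.22 dB

Γ = (343 − 100)/(343 + 100) = 0.549
RL = −20·log₁₀|Γ| = −20·log₁₀(0.549)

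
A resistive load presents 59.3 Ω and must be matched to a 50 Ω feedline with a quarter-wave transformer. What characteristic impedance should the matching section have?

Z_qwt = √(Z_0·R_L) = √(50 × 59.3) = √2965

Z_qwt ≈ 54.5 Ω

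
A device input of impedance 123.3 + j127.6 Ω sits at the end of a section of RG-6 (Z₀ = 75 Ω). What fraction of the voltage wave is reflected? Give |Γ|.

|Γ| ≈ 0.579

Γ = (Z_L − Z_0)/(Z_L + Z_0) = (48.3 + j127.6)/(198.3 + j127.6)
|Γ| = 136/236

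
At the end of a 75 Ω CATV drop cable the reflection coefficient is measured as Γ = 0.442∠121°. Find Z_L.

Z_L = Z_0·(1 + Γ)/(1 − Γ) = 75·(0.772 + j0.379)/(1.23 − j0.379)

Z_L ≈ 36.6 + j34.4 Ω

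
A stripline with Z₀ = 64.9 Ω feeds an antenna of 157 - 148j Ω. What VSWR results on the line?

VSWR ≈ 4.77

Γ = (Z_L − Z_0)/(Z_L + Z_0) = (92.1 − j148)/(221.9 − j148)
|Γ| = 174/267 = 0.654
VSWR = (1 + |Γ|)/(1 − |Γ|) = 1.65/0.346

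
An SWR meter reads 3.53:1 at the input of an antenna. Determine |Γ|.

|Γ| = (S − 1)/(S + 1) = (3.53 − 1)/(3.53 + 1) = 2.53/4.53

|Γ| ≈ 0.558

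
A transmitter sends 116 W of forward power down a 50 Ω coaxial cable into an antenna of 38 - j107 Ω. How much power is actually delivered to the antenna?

P_delivered ≈ 45.9 W

|Γ| = |(-12 − j107)/(88 − j107)| = 0.777
|Γ|² = 0.604
P_refl = |Γ|²·P_inc = 70.1 W, P_del = (1 − |Γ|²)·P_inc = 45.9 W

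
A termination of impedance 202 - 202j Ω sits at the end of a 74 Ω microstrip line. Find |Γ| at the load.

|Γ| ≈ 0.699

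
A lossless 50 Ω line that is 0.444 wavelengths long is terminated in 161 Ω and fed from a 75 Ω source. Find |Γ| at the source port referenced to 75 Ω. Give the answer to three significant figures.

|Γ| ≈ 0.429

βl = 2π × 0.444 = 160°
tan(βl) = -0.367
Z_in = Z_0·(Z_L + jZ_0·tanβl)/(Z_0 + jZ_L·tanβl) = 76.2 + j71.7 Ω
Γ_s = (Z_in − Z_s)/(Z_in + Z_s) = (1.2 + j71.7)/(151 + j71.7), |Γ_s| = 0.429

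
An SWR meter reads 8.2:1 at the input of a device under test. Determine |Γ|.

|Γ| = (S − 1)/(S + 1) = (8.2 − 1)/(8.2 + 1) = 7.2/9.2

|Γ| ≈ 0.783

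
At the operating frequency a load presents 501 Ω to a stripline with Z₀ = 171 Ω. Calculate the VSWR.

VSWR ≈ 2.93

Γ = (501 − 171)/(501 + 171) = 0.491
VSWR = (1 + 0.491)/(1 − 0.491)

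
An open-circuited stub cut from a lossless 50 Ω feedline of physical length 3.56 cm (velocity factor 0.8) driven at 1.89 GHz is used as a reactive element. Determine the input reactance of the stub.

X_in ≈ 9.65 Ω (inductive)

λ = v/f = 0.8·c / 1.89 GHz = 0.127 m
βl = 2π·l/λ = 2π × 0.28 = 101°
tan(βl) = -5.18
For an open-circuited stub, Z_in = −jZ_0·cot(βl) = −jZ_0/tan(βl)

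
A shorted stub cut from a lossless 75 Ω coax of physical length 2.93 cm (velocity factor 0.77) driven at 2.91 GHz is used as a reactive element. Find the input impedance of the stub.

λ = v/f = 0.77·c / 2.91 GHz = 0.0794 m
βl = 2π·l/λ = 2π × 0.369 = 133°
tan(βl) = -1.08
For a shorted stub, Z_in = jZ_0·tan(βl)

Z_in ≈ −j80.8 Ω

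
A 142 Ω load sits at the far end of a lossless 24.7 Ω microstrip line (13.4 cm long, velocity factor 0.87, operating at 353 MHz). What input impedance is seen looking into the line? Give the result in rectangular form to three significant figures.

Z_in ≈ 5.18 − j11 Ω

λ = v/f = 0.87·c / 353 MHz = 0.739 m
βl = 2π·l/λ = 2π × 0.181 = 65.2°
tan(βl) = tan(65.2°) = 2.17
Z_in = Z_0·(Z_L + jZ_0·tanβl)/(Z_0 + jZ_L·tanβl)
     = 24.7·(142 + j53.6)/(24.7 + j308)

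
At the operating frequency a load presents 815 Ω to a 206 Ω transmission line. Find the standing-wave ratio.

VSWR ≈ 3.96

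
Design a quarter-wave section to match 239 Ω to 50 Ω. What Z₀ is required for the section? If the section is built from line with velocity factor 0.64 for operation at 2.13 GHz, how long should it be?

Z_qwt = √(Z_0·R_L) = √(50 × 239) = √11950
λ = 0.64·c/f = 0.0901 m, so l = λ/4 = 0.0225 m

Z_qwt ≈ 109 Ω; length ≈ 2.25 cm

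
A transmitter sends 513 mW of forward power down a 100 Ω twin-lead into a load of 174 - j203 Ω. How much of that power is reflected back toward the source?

P_reflected ≈ 206 mW

|Γ| = |(74 − j203)/(274 − j203)| = 0.634
|Γ|² = 0.401
P_refl = |Γ|²·P_inc = 206 mW, P_del = (1 − |Γ|²)·P_inc = 307 mW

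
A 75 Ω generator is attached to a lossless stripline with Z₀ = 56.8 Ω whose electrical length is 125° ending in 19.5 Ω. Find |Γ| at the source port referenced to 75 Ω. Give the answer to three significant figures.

|Γ| ≈ 0.47

tan(βl) = -1.43
Z_in = Z_0·(Z_L + jZ_0·tanβl)/(Z_0 + jZ_L·tanβl) = 47.8 − j57.7 Ω
Γ_s = (Z_in − Z_s)/(Z_in + Z_s) = (-27.2 − j57.7)/(123 − j57.7), |Γ_s| = 0.47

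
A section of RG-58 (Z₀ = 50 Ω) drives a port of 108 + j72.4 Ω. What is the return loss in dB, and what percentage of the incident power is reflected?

Γ = (58 + j72.4)/(158 + j72.4), |Γ| = 0.534
RL = −20·log₁₀(0.534) = 5.45 dB
P_refl/P_inc = |Γ|² = 0.285

RL ≈ 5.45 dB; 28.5% of incident power reflected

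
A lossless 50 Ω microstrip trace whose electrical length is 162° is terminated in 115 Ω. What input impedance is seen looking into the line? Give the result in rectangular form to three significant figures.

tan(βl) = tan(162°) = -0.325
Z_in = Z_0·(Z_L + jZ_0·tanβl)/(Z_0 + jZ_L·tanβl)
     = 50·(115 − j16.2)/(50 − j37.4)

Z_in ≈ 81.6 + j44.7 Ω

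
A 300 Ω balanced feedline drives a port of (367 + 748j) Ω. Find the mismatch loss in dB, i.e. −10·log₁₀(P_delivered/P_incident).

mismatch loss ≈ 3.58 dB

Γ = (67 + j748)/(667 + j748), |Γ| = 0.749
|Γ|² = 0.562, so P_del/P_inc = 1 − |Γ|² = 0.438
ML = −10·log₁₀(1 − |Γ|²)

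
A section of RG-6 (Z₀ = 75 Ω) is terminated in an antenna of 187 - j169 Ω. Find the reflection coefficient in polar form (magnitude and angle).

Γ = (Z_L − Z_0)/(Z_L + Z_0) = (112 − j169)/(262 − j169)
|Γ| = 203/312 = 0.65

Γ ≈ 0.65 ∠ -23.6°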